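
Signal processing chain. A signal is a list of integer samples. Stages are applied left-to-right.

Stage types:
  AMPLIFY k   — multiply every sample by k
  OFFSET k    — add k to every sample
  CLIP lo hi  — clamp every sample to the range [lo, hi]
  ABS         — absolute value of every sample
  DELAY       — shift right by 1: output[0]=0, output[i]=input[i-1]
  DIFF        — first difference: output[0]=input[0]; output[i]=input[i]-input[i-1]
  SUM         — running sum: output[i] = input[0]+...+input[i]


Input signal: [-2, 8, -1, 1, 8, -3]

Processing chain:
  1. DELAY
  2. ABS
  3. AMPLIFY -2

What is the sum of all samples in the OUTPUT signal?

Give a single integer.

Answer: -40

Derivation:
Input: [-2, 8, -1, 1, 8, -3]
Stage 1 (DELAY): [0, -2, 8, -1, 1, 8] = [0, -2, 8, -1, 1, 8] -> [0, -2, 8, -1, 1, 8]
Stage 2 (ABS): |0|=0, |-2|=2, |8|=8, |-1|=1, |1|=1, |8|=8 -> [0, 2, 8, 1, 1, 8]
Stage 3 (AMPLIFY -2): 0*-2=0, 2*-2=-4, 8*-2=-16, 1*-2=-2, 1*-2=-2, 8*-2=-16 -> [0, -4, -16, -2, -2, -16]
Output sum: -40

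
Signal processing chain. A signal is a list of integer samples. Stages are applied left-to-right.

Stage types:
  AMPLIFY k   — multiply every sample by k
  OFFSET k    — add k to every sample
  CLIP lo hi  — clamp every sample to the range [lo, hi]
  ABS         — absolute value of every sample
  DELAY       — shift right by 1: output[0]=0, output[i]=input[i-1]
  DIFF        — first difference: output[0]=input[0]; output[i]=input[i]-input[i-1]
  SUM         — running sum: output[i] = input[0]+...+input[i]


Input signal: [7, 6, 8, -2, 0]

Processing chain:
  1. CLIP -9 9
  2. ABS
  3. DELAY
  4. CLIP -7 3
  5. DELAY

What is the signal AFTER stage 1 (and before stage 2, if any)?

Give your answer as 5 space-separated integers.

Input: [7, 6, 8, -2, 0]
Stage 1 (CLIP -9 9): clip(7,-9,9)=7, clip(6,-9,9)=6, clip(8,-9,9)=8, clip(-2,-9,9)=-2, clip(0,-9,9)=0 -> [7, 6, 8, -2, 0]

Answer: 7 6 8 -2 0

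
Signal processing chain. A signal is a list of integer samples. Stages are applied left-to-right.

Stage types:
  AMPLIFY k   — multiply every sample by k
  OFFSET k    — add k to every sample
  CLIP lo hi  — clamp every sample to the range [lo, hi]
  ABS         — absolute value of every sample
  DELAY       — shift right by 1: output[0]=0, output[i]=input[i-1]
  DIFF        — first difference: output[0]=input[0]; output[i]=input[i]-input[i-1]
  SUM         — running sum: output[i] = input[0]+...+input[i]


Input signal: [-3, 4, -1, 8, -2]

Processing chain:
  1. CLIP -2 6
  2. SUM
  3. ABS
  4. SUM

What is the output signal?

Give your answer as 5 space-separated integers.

Input: [-3, 4, -1, 8, -2]
Stage 1 (CLIP -2 6): clip(-3,-2,6)=-2, clip(4,-2,6)=4, clip(-1,-2,6)=-1, clip(8,-2,6)=6, clip(-2,-2,6)=-2 -> [-2, 4, -1, 6, -2]
Stage 2 (SUM): sum[0..0]=-2, sum[0..1]=2, sum[0..2]=1, sum[0..3]=7, sum[0..4]=5 -> [-2, 2, 1, 7, 5]
Stage 3 (ABS): |-2|=2, |2|=2, |1|=1, |7|=7, |5|=5 -> [2, 2, 1, 7, 5]
Stage 4 (SUM): sum[0..0]=2, sum[0..1]=4, sum[0..2]=5, sum[0..3]=12, sum[0..4]=17 -> [2, 4, 5, 12, 17]

Answer: 2 4 5 12 17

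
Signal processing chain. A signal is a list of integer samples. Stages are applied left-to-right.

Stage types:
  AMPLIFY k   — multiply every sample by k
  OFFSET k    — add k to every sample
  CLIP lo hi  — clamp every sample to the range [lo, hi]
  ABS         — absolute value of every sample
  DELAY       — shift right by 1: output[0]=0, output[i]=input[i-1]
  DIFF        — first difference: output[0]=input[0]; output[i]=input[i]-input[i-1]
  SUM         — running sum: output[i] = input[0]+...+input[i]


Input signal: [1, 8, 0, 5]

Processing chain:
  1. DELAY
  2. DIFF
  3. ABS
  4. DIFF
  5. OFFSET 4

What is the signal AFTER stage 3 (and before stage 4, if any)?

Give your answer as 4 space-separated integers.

Input: [1, 8, 0, 5]
Stage 1 (DELAY): [0, 1, 8, 0] = [0, 1, 8, 0] -> [0, 1, 8, 0]
Stage 2 (DIFF): s[0]=0, 1-0=1, 8-1=7, 0-8=-8 -> [0, 1, 7, -8]
Stage 3 (ABS): |0|=0, |1|=1, |7|=7, |-8|=8 -> [0, 1, 7, 8]

Answer: 0 1 7 8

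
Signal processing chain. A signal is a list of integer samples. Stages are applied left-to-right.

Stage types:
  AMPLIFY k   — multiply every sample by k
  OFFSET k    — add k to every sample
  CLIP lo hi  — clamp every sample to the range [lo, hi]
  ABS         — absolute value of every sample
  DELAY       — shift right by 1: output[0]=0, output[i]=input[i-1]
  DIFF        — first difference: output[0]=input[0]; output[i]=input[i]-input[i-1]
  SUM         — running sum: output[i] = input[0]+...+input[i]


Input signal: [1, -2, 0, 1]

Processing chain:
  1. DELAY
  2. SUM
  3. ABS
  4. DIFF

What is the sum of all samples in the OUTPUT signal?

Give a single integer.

Input: [1, -2, 0, 1]
Stage 1 (DELAY): [0, 1, -2, 0] = [0, 1, -2, 0] -> [0, 1, -2, 0]
Stage 2 (SUM): sum[0..0]=0, sum[0..1]=1, sum[0..2]=-1, sum[0..3]=-1 -> [0, 1, -1, -1]
Stage 3 (ABS): |0|=0, |1|=1, |-1|=1, |-1|=1 -> [0, 1, 1, 1]
Stage 4 (DIFF): s[0]=0, 1-0=1, 1-1=0, 1-1=0 -> [0, 1, 0, 0]
Output sum: 1

Answer: 1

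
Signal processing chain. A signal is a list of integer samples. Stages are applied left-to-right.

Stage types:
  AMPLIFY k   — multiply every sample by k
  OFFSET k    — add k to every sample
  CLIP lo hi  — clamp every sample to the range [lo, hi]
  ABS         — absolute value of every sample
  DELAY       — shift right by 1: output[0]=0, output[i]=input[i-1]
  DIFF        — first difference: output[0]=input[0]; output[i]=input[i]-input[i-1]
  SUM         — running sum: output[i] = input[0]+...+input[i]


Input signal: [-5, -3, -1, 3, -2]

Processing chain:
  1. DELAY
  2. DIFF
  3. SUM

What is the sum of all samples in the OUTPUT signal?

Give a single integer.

Input: [-5, -3, -1, 3, -2]
Stage 1 (DELAY): [0, -5, -3, -1, 3] = [0, -5, -3, -1, 3] -> [0, -5, -3, -1, 3]
Stage 2 (DIFF): s[0]=0, -5-0=-5, -3--5=2, -1--3=2, 3--1=4 -> [0, -5, 2, 2, 4]
Stage 3 (SUM): sum[0..0]=0, sum[0..1]=-5, sum[0..2]=-3, sum[0..3]=-1, sum[0..4]=3 -> [0, -5, -3, -1, 3]
Output sum: -6

Answer: -6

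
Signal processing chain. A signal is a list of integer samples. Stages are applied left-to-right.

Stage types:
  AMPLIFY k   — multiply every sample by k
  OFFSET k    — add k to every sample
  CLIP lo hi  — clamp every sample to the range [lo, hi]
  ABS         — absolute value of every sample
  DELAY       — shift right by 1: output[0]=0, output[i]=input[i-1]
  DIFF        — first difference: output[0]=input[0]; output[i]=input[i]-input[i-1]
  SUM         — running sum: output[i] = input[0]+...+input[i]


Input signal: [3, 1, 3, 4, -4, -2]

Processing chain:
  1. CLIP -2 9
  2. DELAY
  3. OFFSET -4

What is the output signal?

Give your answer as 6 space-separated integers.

Input: [3, 1, 3, 4, -4, -2]
Stage 1 (CLIP -2 9): clip(3,-2,9)=3, clip(1,-2,9)=1, clip(3,-2,9)=3, clip(4,-2,9)=4, clip(-4,-2,9)=-2, clip(-2,-2,9)=-2 -> [3, 1, 3, 4, -2, -2]
Stage 2 (DELAY): [0, 3, 1, 3, 4, -2] = [0, 3, 1, 3, 4, -2] -> [0, 3, 1, 3, 4, -2]
Stage 3 (OFFSET -4): 0+-4=-4, 3+-4=-1, 1+-4=-3, 3+-4=-1, 4+-4=0, -2+-4=-6 -> [-4, -1, -3, -1, 0, -6]

Answer: -4 -1 -3 -1 0 -6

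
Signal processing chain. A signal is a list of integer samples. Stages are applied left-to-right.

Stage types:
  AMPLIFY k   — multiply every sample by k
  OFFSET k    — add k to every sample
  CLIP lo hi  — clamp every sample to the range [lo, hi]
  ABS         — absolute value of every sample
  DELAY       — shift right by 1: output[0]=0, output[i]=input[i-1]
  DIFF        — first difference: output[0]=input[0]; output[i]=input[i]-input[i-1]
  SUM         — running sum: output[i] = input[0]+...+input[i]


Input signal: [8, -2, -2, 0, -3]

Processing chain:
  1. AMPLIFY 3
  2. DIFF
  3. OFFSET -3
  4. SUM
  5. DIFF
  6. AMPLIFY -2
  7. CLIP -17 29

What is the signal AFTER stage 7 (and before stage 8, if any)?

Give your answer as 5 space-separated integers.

Input: [8, -2, -2, 0, -3]
Stage 1 (AMPLIFY 3): 8*3=24, -2*3=-6, -2*3=-6, 0*3=0, -3*3=-9 -> [24, -6, -6, 0, -9]
Stage 2 (DIFF): s[0]=24, -6-24=-30, -6--6=0, 0--6=6, -9-0=-9 -> [24, -30, 0, 6, -9]
Stage 3 (OFFSET -3): 24+-3=21, -30+-3=-33, 0+-3=-3, 6+-3=3, -9+-3=-12 -> [21, -33, -3, 3, -12]
Stage 4 (SUM): sum[0..0]=21, sum[0..1]=-12, sum[0..2]=-15, sum[0..3]=-12, sum[0..4]=-24 -> [21, -12, -15, -12, -24]
Stage 5 (DIFF): s[0]=21, -12-21=-33, -15--12=-3, -12--15=3, -24--12=-12 -> [21, -33, -3, 3, -12]
Stage 6 (AMPLIFY -2): 21*-2=-42, -33*-2=66, -3*-2=6, 3*-2=-6, -12*-2=24 -> [-42, 66, 6, -6, 24]
Stage 7 (CLIP -17 29): clip(-42,-17,29)=-17, clip(66,-17,29)=29, clip(6,-17,29)=6, clip(-6,-17,29)=-6, clip(24,-17,29)=24 -> [-17, 29, 6, -6, 24]

Answer: -17 29 6 -6 24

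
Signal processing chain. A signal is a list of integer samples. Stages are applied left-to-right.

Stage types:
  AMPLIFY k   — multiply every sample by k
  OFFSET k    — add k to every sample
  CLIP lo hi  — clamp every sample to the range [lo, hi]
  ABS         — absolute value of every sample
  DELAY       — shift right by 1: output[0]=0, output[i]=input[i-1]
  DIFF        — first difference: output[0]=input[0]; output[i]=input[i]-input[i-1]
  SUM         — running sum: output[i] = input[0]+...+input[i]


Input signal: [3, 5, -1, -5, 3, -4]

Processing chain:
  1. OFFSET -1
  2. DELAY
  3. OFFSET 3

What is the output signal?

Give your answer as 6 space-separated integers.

Input: [3, 5, -1, -5, 3, -4]
Stage 1 (OFFSET -1): 3+-1=2, 5+-1=4, -1+-1=-2, -5+-1=-6, 3+-1=2, -4+-1=-5 -> [2, 4, -2, -6, 2, -5]
Stage 2 (DELAY): [0, 2, 4, -2, -6, 2] = [0, 2, 4, -2, -6, 2] -> [0, 2, 4, -2, -6, 2]
Stage 3 (OFFSET 3): 0+3=3, 2+3=5, 4+3=7, -2+3=1, -6+3=-3, 2+3=5 -> [3, 5, 7, 1, -3, 5]

Answer: 3 5 7 1 -3 5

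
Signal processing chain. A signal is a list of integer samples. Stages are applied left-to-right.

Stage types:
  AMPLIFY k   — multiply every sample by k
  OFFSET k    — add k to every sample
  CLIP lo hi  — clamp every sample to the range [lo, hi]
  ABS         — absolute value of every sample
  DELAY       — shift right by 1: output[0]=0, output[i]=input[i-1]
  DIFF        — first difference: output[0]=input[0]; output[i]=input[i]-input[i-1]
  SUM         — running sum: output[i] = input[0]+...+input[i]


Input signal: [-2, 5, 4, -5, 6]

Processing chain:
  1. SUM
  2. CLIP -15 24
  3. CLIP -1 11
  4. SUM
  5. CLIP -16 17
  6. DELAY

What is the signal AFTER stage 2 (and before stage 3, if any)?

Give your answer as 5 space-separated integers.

Answer: -2 3 7 2 8

Derivation:
Input: [-2, 5, 4, -5, 6]
Stage 1 (SUM): sum[0..0]=-2, sum[0..1]=3, sum[0..2]=7, sum[0..3]=2, sum[0..4]=8 -> [-2, 3, 7, 2, 8]
Stage 2 (CLIP -15 24): clip(-2,-15,24)=-2, clip(3,-15,24)=3, clip(7,-15,24)=7, clip(2,-15,24)=2, clip(8,-15,24)=8 -> [-2, 3, 7, 2, 8]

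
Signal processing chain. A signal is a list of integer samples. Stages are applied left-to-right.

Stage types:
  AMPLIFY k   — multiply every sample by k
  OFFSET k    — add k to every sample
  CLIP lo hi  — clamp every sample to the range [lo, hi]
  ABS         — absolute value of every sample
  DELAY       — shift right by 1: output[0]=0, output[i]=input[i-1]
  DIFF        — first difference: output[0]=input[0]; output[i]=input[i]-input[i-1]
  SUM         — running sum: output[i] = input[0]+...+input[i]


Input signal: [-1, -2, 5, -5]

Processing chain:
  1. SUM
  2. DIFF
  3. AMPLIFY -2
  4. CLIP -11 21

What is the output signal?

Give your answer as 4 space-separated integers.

Input: [-1, -2, 5, -5]
Stage 1 (SUM): sum[0..0]=-1, sum[0..1]=-3, sum[0..2]=2, sum[0..3]=-3 -> [-1, -3, 2, -3]
Stage 2 (DIFF): s[0]=-1, -3--1=-2, 2--3=5, -3-2=-5 -> [-1, -2, 5, -5]
Stage 3 (AMPLIFY -2): -1*-2=2, -2*-2=4, 5*-2=-10, -5*-2=10 -> [2, 4, -10, 10]
Stage 4 (CLIP -11 21): clip(2,-11,21)=2, clip(4,-11,21)=4, clip(-10,-11,21)=-10, clip(10,-11,21)=10 -> [2, 4, -10, 10]

Answer: 2 4 -10 10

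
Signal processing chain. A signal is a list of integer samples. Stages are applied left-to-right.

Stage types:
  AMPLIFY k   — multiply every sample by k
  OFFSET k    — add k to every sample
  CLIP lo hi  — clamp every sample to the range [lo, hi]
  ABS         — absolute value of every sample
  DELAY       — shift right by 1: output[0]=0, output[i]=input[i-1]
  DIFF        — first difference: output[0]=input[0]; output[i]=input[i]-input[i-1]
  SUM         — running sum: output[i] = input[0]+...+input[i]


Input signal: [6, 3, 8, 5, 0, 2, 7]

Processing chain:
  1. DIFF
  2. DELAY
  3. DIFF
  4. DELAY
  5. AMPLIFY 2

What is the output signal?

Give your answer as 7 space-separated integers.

Answer: 0 0 12 -18 16 -16 -4

Derivation:
Input: [6, 3, 8, 5, 0, 2, 7]
Stage 1 (DIFF): s[0]=6, 3-6=-3, 8-3=5, 5-8=-3, 0-5=-5, 2-0=2, 7-2=5 -> [6, -3, 5, -3, -5, 2, 5]
Stage 2 (DELAY): [0, 6, -3, 5, -3, -5, 2] = [0, 6, -3, 5, -3, -5, 2] -> [0, 6, -3, 5, -3, -5, 2]
Stage 3 (DIFF): s[0]=0, 6-0=6, -3-6=-9, 5--3=8, -3-5=-8, -5--3=-2, 2--5=7 -> [0, 6, -9, 8, -8, -2, 7]
Stage 4 (DELAY): [0, 0, 6, -9, 8, -8, -2] = [0, 0, 6, -9, 8, -8, -2] -> [0, 0, 6, -9, 8, -8, -2]
Stage 5 (AMPLIFY 2): 0*2=0, 0*2=0, 6*2=12, -9*2=-18, 8*2=16, -8*2=-16, -2*2=-4 -> [0, 0, 12, -18, 16, -16, -4]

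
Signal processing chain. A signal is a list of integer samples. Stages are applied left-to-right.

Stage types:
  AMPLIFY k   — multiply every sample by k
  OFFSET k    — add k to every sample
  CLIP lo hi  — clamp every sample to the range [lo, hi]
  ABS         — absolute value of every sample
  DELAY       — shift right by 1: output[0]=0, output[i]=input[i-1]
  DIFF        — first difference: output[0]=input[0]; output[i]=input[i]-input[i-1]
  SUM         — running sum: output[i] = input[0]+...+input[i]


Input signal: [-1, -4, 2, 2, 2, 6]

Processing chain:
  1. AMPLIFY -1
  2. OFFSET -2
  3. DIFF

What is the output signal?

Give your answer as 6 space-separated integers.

Answer: -1 3 -6 0 0 -4

Derivation:
Input: [-1, -4, 2, 2, 2, 6]
Stage 1 (AMPLIFY -1): -1*-1=1, -4*-1=4, 2*-1=-2, 2*-1=-2, 2*-1=-2, 6*-1=-6 -> [1, 4, -2, -2, -2, -6]
Stage 2 (OFFSET -2): 1+-2=-1, 4+-2=2, -2+-2=-4, -2+-2=-4, -2+-2=-4, -6+-2=-8 -> [-1, 2, -4, -4, -4, -8]
Stage 3 (DIFF): s[0]=-1, 2--1=3, -4-2=-6, -4--4=0, -4--4=0, -8--4=-4 -> [-1, 3, -6, 0, 0, -4]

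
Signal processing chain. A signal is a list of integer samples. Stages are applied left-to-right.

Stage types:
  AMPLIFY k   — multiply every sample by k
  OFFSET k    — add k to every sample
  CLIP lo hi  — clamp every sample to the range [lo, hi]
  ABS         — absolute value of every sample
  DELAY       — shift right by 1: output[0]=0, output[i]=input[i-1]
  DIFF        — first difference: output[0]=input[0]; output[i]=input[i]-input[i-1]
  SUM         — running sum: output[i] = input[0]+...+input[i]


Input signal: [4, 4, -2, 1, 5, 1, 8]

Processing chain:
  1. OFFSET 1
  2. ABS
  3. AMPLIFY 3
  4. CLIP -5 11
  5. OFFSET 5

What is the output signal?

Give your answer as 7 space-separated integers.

Answer: 16 16 8 11 16 11 16

Derivation:
Input: [4, 4, -2, 1, 5, 1, 8]
Stage 1 (OFFSET 1): 4+1=5, 4+1=5, -2+1=-1, 1+1=2, 5+1=6, 1+1=2, 8+1=9 -> [5, 5, -1, 2, 6, 2, 9]
Stage 2 (ABS): |5|=5, |5|=5, |-1|=1, |2|=2, |6|=6, |2|=2, |9|=9 -> [5, 5, 1, 2, 6, 2, 9]
Stage 3 (AMPLIFY 3): 5*3=15, 5*3=15, 1*3=3, 2*3=6, 6*3=18, 2*3=6, 9*3=27 -> [15, 15, 3, 6, 18, 6, 27]
Stage 4 (CLIP -5 11): clip(15,-5,11)=11, clip(15,-5,11)=11, clip(3,-5,11)=3, clip(6,-5,11)=6, clip(18,-5,11)=11, clip(6,-5,11)=6, clip(27,-5,11)=11 -> [11, 11, 3, 6, 11, 6, 11]
Stage 5 (OFFSET 5): 11+5=16, 11+5=16, 3+5=8, 6+5=11, 11+5=16, 6+5=11, 11+5=16 -> [16, 16, 8, 11, 16, 11, 16]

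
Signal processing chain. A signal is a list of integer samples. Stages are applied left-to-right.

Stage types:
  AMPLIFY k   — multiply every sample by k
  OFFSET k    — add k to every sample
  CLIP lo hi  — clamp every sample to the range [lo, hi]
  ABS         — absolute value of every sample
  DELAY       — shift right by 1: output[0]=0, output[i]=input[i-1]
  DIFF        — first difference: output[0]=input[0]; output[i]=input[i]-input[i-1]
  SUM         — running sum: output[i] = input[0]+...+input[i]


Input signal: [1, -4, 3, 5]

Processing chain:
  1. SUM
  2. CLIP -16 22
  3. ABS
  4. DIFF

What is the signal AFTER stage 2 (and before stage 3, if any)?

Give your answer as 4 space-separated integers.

Answer: 1 -3 0 5

Derivation:
Input: [1, -4, 3, 5]
Stage 1 (SUM): sum[0..0]=1, sum[0..1]=-3, sum[0..2]=0, sum[0..3]=5 -> [1, -3, 0, 5]
Stage 2 (CLIP -16 22): clip(1,-16,22)=1, clip(-3,-16,22)=-3, clip(0,-16,22)=0, clip(5,-16,22)=5 -> [1, -3, 0, 5]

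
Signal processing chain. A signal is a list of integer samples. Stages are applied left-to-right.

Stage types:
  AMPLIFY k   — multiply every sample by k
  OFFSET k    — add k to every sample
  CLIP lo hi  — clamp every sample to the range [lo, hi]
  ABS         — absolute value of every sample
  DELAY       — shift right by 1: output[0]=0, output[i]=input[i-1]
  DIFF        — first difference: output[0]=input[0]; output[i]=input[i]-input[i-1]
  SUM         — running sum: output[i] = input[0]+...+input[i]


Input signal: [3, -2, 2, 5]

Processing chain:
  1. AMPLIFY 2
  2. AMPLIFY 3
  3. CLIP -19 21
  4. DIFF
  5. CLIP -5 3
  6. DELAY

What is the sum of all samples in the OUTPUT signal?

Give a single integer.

Answer: 1

Derivation:
Input: [3, -2, 2, 5]
Stage 1 (AMPLIFY 2): 3*2=6, -2*2=-4, 2*2=4, 5*2=10 -> [6, -4, 4, 10]
Stage 2 (AMPLIFY 3): 6*3=18, -4*3=-12, 4*3=12, 10*3=30 -> [18, -12, 12, 30]
Stage 3 (CLIP -19 21): clip(18,-19,21)=18, clip(-12,-19,21)=-12, clip(12,-19,21)=12, clip(30,-19,21)=21 -> [18, -12, 12, 21]
Stage 4 (DIFF): s[0]=18, -12-18=-30, 12--12=24, 21-12=9 -> [18, -30, 24, 9]
Stage 5 (CLIP -5 3): clip(18,-5,3)=3, clip(-30,-5,3)=-5, clip(24,-5,3)=3, clip(9,-5,3)=3 -> [3, -5, 3, 3]
Stage 6 (DELAY): [0, 3, -5, 3] = [0, 3, -5, 3] -> [0, 3, -5, 3]
Output sum: 1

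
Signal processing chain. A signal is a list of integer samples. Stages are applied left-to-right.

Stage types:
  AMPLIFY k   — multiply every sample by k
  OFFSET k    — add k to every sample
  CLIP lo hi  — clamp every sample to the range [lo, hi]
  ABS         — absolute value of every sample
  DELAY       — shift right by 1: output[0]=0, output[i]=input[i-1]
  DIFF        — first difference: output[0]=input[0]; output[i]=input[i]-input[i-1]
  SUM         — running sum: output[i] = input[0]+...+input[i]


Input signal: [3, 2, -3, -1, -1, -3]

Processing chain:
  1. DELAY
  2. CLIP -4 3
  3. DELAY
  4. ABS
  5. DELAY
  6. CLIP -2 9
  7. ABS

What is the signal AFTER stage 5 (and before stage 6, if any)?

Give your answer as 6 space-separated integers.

Input: [3, 2, -3, -1, -1, -3]
Stage 1 (DELAY): [0, 3, 2, -3, -1, -1] = [0, 3, 2, -3, -1, -1] -> [0, 3, 2, -3, -1, -1]
Stage 2 (CLIP -4 3): clip(0,-4,3)=0, clip(3,-4,3)=3, clip(2,-4,3)=2, clip(-3,-4,3)=-3, clip(-1,-4,3)=-1, clip(-1,-4,3)=-1 -> [0, 3, 2, -3, -1, -1]
Stage 3 (DELAY): [0, 0, 3, 2, -3, -1] = [0, 0, 3, 2, -3, -1] -> [0, 0, 3, 2, -3, -1]
Stage 4 (ABS): |0|=0, |0|=0, |3|=3, |2|=2, |-3|=3, |-1|=1 -> [0, 0, 3, 2, 3, 1]
Stage 5 (DELAY): [0, 0, 0, 3, 2, 3] = [0, 0, 0, 3, 2, 3] -> [0, 0, 0, 3, 2, 3]

Answer: 0 0 0 3 2 3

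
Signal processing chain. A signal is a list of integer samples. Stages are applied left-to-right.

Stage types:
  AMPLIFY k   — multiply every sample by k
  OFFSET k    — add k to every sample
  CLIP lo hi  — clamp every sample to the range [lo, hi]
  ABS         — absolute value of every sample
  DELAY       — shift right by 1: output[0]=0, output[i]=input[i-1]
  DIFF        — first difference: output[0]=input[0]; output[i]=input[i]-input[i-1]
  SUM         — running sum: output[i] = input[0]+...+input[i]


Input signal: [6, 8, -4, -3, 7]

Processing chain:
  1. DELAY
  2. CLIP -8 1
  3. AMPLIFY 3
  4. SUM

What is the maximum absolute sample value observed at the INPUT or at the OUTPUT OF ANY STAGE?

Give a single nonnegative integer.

Answer: 15

Derivation:
Input: [6, 8, -4, -3, 7] (max |s|=8)
Stage 1 (DELAY): [0, 6, 8, -4, -3] = [0, 6, 8, -4, -3] -> [0, 6, 8, -4, -3] (max |s|=8)
Stage 2 (CLIP -8 1): clip(0,-8,1)=0, clip(6,-8,1)=1, clip(8,-8,1)=1, clip(-4,-8,1)=-4, clip(-3,-8,1)=-3 -> [0, 1, 1, -4, -3] (max |s|=4)
Stage 3 (AMPLIFY 3): 0*3=0, 1*3=3, 1*3=3, -4*3=-12, -3*3=-9 -> [0, 3, 3, -12, -9] (max |s|=12)
Stage 4 (SUM): sum[0..0]=0, sum[0..1]=3, sum[0..2]=6, sum[0..3]=-6, sum[0..4]=-15 -> [0, 3, 6, -6, -15] (max |s|=15)
Overall max amplitude: 15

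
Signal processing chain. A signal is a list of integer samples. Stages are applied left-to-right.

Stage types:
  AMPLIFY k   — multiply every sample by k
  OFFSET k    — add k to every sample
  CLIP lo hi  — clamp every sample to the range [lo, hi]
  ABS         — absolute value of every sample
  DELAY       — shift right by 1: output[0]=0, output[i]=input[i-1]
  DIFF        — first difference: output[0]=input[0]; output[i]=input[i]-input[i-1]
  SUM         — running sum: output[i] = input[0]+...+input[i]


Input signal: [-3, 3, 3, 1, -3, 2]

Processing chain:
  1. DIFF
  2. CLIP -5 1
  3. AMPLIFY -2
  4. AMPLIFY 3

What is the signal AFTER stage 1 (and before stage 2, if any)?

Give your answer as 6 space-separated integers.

Answer: -3 6 0 -2 -4 5

Derivation:
Input: [-3, 3, 3, 1, -3, 2]
Stage 1 (DIFF): s[0]=-3, 3--3=6, 3-3=0, 1-3=-2, -3-1=-4, 2--3=5 -> [-3, 6, 0, -2, -4, 5]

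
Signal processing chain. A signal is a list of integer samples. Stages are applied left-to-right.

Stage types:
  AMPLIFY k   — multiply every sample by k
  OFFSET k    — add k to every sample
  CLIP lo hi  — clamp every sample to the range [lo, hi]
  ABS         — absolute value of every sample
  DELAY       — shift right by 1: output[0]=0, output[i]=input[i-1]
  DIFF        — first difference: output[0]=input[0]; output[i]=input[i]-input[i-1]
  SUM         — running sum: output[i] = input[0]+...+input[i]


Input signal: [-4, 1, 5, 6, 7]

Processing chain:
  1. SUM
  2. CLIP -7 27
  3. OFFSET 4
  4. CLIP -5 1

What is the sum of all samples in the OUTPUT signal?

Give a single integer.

Answer: 4

Derivation:
Input: [-4, 1, 5, 6, 7]
Stage 1 (SUM): sum[0..0]=-4, sum[0..1]=-3, sum[0..2]=2, sum[0..3]=8, sum[0..4]=15 -> [-4, -3, 2, 8, 15]
Stage 2 (CLIP -7 27): clip(-4,-7,27)=-4, clip(-3,-7,27)=-3, clip(2,-7,27)=2, clip(8,-7,27)=8, clip(15,-7,27)=15 -> [-4, -3, 2, 8, 15]
Stage 3 (OFFSET 4): -4+4=0, -3+4=1, 2+4=6, 8+4=12, 15+4=19 -> [0, 1, 6, 12, 19]
Stage 4 (CLIP -5 1): clip(0,-5,1)=0, clip(1,-5,1)=1, clip(6,-5,1)=1, clip(12,-5,1)=1, clip(19,-5,1)=1 -> [0, 1, 1, 1, 1]
Output sum: 4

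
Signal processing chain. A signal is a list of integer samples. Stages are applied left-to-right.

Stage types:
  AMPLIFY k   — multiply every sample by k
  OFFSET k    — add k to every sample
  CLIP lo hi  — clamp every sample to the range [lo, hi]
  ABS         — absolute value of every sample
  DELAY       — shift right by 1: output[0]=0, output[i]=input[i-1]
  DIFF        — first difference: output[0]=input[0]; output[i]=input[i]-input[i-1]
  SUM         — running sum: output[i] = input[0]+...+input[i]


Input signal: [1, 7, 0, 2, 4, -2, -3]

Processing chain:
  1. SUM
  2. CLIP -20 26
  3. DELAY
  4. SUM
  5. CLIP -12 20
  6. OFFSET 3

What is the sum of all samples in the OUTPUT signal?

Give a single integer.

Answer: 108

Derivation:
Input: [1, 7, 0, 2, 4, -2, -3]
Stage 1 (SUM): sum[0..0]=1, sum[0..1]=8, sum[0..2]=8, sum[0..3]=10, sum[0..4]=14, sum[0..5]=12, sum[0..6]=9 -> [1, 8, 8, 10, 14, 12, 9]
Stage 2 (CLIP -20 26): clip(1,-20,26)=1, clip(8,-20,26)=8, clip(8,-20,26)=8, clip(10,-20,26)=10, clip(14,-20,26)=14, clip(12,-20,26)=12, clip(9,-20,26)=9 -> [1, 8, 8, 10, 14, 12, 9]
Stage 3 (DELAY): [0, 1, 8, 8, 10, 14, 12] = [0, 1, 8, 8, 10, 14, 12] -> [0, 1, 8, 8, 10, 14, 12]
Stage 4 (SUM): sum[0..0]=0, sum[0..1]=1, sum[0..2]=9, sum[0..3]=17, sum[0..4]=27, sum[0..5]=41, sum[0..6]=53 -> [0, 1, 9, 17, 27, 41, 53]
Stage 5 (CLIP -12 20): clip(0,-12,20)=0, clip(1,-12,20)=1, clip(9,-12,20)=9, clip(17,-12,20)=17, clip(27,-12,20)=20, clip(41,-12,20)=20, clip(53,-12,20)=20 -> [0, 1, 9, 17, 20, 20, 20]
Stage 6 (OFFSET 3): 0+3=3, 1+3=4, 9+3=12, 17+3=20, 20+3=23, 20+3=23, 20+3=23 -> [3, 4, 12, 20, 23, 23, 23]
Output sum: 108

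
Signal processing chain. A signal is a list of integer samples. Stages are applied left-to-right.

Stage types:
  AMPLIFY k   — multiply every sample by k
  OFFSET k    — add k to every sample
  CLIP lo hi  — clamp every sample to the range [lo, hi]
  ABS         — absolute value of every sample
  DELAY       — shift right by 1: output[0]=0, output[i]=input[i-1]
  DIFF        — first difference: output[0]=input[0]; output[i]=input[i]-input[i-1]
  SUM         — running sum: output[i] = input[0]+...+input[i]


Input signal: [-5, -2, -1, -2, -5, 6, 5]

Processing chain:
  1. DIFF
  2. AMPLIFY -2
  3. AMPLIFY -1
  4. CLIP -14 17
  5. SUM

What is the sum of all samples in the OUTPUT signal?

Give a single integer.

Input: [-5, -2, -1, -2, -5, 6, 5]
Stage 1 (DIFF): s[0]=-5, -2--5=3, -1--2=1, -2--1=-1, -5--2=-3, 6--5=11, 5-6=-1 -> [-5, 3, 1, -1, -3, 11, -1]
Stage 2 (AMPLIFY -2): -5*-2=10, 3*-2=-6, 1*-2=-2, -1*-2=2, -3*-2=6, 11*-2=-22, -1*-2=2 -> [10, -6, -2, 2, 6, -22, 2]
Stage 3 (AMPLIFY -1): 10*-1=-10, -6*-1=6, -2*-1=2, 2*-1=-2, 6*-1=-6, -22*-1=22, 2*-1=-2 -> [-10, 6, 2, -2, -6, 22, -2]
Stage 4 (CLIP -14 17): clip(-10,-14,17)=-10, clip(6,-14,17)=6, clip(2,-14,17)=2, clip(-2,-14,17)=-2, clip(-6,-14,17)=-6, clip(22,-14,17)=17, clip(-2,-14,17)=-2 -> [-10, 6, 2, -2, -6, 17, -2]
Stage 5 (SUM): sum[0..0]=-10, sum[0..1]=-4, sum[0..2]=-2, sum[0..3]=-4, sum[0..4]=-10, sum[0..5]=7, sum[0..6]=5 -> [-10, -4, -2, -4, -10, 7, 5]
Output sum: -18

Answer: -18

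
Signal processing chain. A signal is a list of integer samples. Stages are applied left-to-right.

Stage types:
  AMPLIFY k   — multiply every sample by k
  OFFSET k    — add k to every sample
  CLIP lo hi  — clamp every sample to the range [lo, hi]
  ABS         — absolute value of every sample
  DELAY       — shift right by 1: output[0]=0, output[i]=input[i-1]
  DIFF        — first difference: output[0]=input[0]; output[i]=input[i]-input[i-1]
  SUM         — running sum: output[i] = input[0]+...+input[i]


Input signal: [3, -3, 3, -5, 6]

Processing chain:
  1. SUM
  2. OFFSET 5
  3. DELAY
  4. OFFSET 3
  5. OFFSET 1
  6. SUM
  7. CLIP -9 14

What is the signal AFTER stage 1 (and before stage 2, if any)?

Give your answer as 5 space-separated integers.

Input: [3, -3, 3, -5, 6]
Stage 1 (SUM): sum[0..0]=3, sum[0..1]=0, sum[0..2]=3, sum[0..3]=-2, sum[0..4]=4 -> [3, 0, 3, -2, 4]

Answer: 3 0 3 -2 4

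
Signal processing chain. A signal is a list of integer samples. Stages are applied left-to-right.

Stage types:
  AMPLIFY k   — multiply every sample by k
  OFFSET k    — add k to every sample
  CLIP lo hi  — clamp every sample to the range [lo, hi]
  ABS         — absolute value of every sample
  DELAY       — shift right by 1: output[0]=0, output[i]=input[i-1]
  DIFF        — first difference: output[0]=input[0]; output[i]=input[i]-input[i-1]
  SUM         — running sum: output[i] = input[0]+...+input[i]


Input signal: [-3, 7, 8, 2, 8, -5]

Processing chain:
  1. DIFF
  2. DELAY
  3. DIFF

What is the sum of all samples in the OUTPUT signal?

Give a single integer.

Answer: 6

Derivation:
Input: [-3, 7, 8, 2, 8, -5]
Stage 1 (DIFF): s[0]=-3, 7--3=10, 8-7=1, 2-8=-6, 8-2=6, -5-8=-13 -> [-3, 10, 1, -6, 6, -13]
Stage 2 (DELAY): [0, -3, 10, 1, -6, 6] = [0, -3, 10, 1, -6, 6] -> [0, -3, 10, 1, -6, 6]
Stage 3 (DIFF): s[0]=0, -3-0=-3, 10--3=13, 1-10=-9, -6-1=-7, 6--6=12 -> [0, -3, 13, -9, -7, 12]
Output sum: 6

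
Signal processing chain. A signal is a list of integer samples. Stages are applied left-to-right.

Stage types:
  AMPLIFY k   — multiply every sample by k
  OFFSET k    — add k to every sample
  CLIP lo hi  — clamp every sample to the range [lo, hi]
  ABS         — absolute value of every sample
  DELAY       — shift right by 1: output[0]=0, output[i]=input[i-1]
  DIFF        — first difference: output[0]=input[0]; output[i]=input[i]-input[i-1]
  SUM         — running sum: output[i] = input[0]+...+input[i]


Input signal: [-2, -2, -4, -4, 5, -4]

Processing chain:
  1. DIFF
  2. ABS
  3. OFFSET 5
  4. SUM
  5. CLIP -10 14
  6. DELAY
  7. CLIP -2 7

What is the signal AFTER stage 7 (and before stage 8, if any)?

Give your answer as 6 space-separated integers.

Input: [-2, -2, -4, -4, 5, -4]
Stage 1 (DIFF): s[0]=-2, -2--2=0, -4--2=-2, -4--4=0, 5--4=9, -4-5=-9 -> [-2, 0, -2, 0, 9, -9]
Stage 2 (ABS): |-2|=2, |0|=0, |-2|=2, |0|=0, |9|=9, |-9|=9 -> [2, 0, 2, 0, 9, 9]
Stage 3 (OFFSET 5): 2+5=7, 0+5=5, 2+5=7, 0+5=5, 9+5=14, 9+5=14 -> [7, 5, 7, 5, 14, 14]
Stage 4 (SUM): sum[0..0]=7, sum[0..1]=12, sum[0..2]=19, sum[0..3]=24, sum[0..4]=38, sum[0..5]=52 -> [7, 12, 19, 24, 38, 52]
Stage 5 (CLIP -10 14): clip(7,-10,14)=7, clip(12,-10,14)=12, clip(19,-10,14)=14, clip(24,-10,14)=14, clip(38,-10,14)=14, clip(52,-10,14)=14 -> [7, 12, 14, 14, 14, 14]
Stage 6 (DELAY): [0, 7, 12, 14, 14, 14] = [0, 7, 12, 14, 14, 14] -> [0, 7, 12, 14, 14, 14]
Stage 7 (CLIP -2 7): clip(0,-2,7)=0, clip(7,-2,7)=7, clip(12,-2,7)=7, clip(14,-2,7)=7, clip(14,-2,7)=7, clip(14,-2,7)=7 -> [0, 7, 7, 7, 7, 7]

Answer: 0 7 7 7 7 7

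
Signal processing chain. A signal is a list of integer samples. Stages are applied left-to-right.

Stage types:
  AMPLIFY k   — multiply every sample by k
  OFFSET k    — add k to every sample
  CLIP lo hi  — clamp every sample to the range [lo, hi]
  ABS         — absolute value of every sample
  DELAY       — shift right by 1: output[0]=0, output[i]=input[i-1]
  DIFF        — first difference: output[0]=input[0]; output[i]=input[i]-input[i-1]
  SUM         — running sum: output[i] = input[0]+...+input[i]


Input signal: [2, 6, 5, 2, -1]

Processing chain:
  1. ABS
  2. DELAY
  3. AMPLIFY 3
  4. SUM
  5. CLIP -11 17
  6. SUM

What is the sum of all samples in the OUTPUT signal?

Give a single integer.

Answer: 126

Derivation:
Input: [2, 6, 5, 2, -1]
Stage 1 (ABS): |2|=2, |6|=6, |5|=5, |2|=2, |-1|=1 -> [2, 6, 5, 2, 1]
Stage 2 (DELAY): [0, 2, 6, 5, 2] = [0, 2, 6, 5, 2] -> [0, 2, 6, 5, 2]
Stage 3 (AMPLIFY 3): 0*3=0, 2*3=6, 6*3=18, 5*3=15, 2*3=6 -> [0, 6, 18, 15, 6]
Stage 4 (SUM): sum[0..0]=0, sum[0..1]=6, sum[0..2]=24, sum[0..3]=39, sum[0..4]=45 -> [0, 6, 24, 39, 45]
Stage 5 (CLIP -11 17): clip(0,-11,17)=0, clip(6,-11,17)=6, clip(24,-11,17)=17, clip(39,-11,17)=17, clip(45,-11,17)=17 -> [0, 6, 17, 17, 17]
Stage 6 (SUM): sum[0..0]=0, sum[0..1]=6, sum[0..2]=23, sum[0..3]=40, sum[0..4]=57 -> [0, 6, 23, 40, 57]
Output sum: 126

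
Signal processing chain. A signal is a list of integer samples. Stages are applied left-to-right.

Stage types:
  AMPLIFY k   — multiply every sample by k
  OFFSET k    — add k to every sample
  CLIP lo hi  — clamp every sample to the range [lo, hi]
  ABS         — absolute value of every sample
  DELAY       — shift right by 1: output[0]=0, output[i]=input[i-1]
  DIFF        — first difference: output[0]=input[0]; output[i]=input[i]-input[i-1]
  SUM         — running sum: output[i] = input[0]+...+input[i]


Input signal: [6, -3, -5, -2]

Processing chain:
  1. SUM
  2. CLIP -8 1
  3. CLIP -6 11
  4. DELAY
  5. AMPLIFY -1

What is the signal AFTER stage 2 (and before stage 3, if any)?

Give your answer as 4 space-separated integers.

Input: [6, -3, -5, -2]
Stage 1 (SUM): sum[0..0]=6, sum[0..1]=3, sum[0..2]=-2, sum[0..3]=-4 -> [6, 3, -2, -4]
Stage 2 (CLIP -8 1): clip(6,-8,1)=1, clip(3,-8,1)=1, clip(-2,-8,1)=-2, clip(-4,-8,1)=-4 -> [1, 1, -2, -4]

Answer: 1 1 -2 -4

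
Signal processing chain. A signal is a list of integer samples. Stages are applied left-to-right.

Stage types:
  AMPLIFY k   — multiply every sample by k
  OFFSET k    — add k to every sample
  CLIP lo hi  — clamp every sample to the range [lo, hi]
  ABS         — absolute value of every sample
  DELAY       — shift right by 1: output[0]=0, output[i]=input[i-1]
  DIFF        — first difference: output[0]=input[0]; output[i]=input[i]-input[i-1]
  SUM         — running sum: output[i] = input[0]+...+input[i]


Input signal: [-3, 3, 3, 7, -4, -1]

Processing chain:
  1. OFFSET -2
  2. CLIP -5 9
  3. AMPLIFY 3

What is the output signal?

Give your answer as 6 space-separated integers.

Answer: -15 3 3 15 -15 -9

Derivation:
Input: [-3, 3, 3, 7, -4, -1]
Stage 1 (OFFSET -2): -3+-2=-5, 3+-2=1, 3+-2=1, 7+-2=5, -4+-2=-6, -1+-2=-3 -> [-5, 1, 1, 5, -6, -3]
Stage 2 (CLIP -5 9): clip(-5,-5,9)=-5, clip(1,-5,9)=1, clip(1,-5,9)=1, clip(5,-5,9)=5, clip(-6,-5,9)=-5, clip(-3,-5,9)=-3 -> [-5, 1, 1, 5, -5, -3]
Stage 3 (AMPLIFY 3): -5*3=-15, 1*3=3, 1*3=3, 5*3=15, -5*3=-15, -3*3=-9 -> [-15, 3, 3, 15, -15, -9]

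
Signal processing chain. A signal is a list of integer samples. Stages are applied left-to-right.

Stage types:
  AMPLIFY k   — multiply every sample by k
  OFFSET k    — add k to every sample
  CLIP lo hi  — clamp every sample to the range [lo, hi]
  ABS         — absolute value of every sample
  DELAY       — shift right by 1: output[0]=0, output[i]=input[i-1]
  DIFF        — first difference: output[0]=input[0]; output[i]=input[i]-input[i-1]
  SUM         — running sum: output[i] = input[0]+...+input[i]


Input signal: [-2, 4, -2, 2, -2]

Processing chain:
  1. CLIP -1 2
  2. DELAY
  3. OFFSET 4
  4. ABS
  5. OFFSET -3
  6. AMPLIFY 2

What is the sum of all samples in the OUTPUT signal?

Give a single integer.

Answer: 14

Derivation:
Input: [-2, 4, -2, 2, -2]
Stage 1 (CLIP -1 2): clip(-2,-1,2)=-1, clip(4,-1,2)=2, clip(-2,-1,2)=-1, clip(2,-1,2)=2, clip(-2,-1,2)=-1 -> [-1, 2, -1, 2, -1]
Stage 2 (DELAY): [0, -1, 2, -1, 2] = [0, -1, 2, -1, 2] -> [0, -1, 2, -1, 2]
Stage 3 (OFFSET 4): 0+4=4, -1+4=3, 2+4=6, -1+4=3, 2+4=6 -> [4, 3, 6, 3, 6]
Stage 4 (ABS): |4|=4, |3|=3, |6|=6, |3|=3, |6|=6 -> [4, 3, 6, 3, 6]
Stage 5 (OFFSET -3): 4+-3=1, 3+-3=0, 6+-3=3, 3+-3=0, 6+-3=3 -> [1, 0, 3, 0, 3]
Stage 6 (AMPLIFY 2): 1*2=2, 0*2=0, 3*2=6, 0*2=0, 3*2=6 -> [2, 0, 6, 0, 6]
Output sum: 14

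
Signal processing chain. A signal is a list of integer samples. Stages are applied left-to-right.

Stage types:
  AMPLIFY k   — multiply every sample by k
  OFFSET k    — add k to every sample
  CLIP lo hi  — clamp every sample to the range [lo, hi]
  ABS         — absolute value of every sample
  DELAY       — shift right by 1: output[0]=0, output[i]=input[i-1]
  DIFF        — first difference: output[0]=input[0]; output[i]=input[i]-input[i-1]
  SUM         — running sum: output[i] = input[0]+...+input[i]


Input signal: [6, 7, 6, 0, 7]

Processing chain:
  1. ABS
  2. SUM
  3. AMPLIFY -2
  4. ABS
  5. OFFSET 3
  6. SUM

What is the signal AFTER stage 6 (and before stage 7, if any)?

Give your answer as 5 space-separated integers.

Answer: 15 44 85 126 181

Derivation:
Input: [6, 7, 6, 0, 7]
Stage 1 (ABS): |6|=6, |7|=7, |6|=6, |0|=0, |7|=7 -> [6, 7, 6, 0, 7]
Stage 2 (SUM): sum[0..0]=6, sum[0..1]=13, sum[0..2]=19, sum[0..3]=19, sum[0..4]=26 -> [6, 13, 19, 19, 26]
Stage 3 (AMPLIFY -2): 6*-2=-12, 13*-2=-26, 19*-2=-38, 19*-2=-38, 26*-2=-52 -> [-12, -26, -38, -38, -52]
Stage 4 (ABS): |-12|=12, |-26|=26, |-38|=38, |-38|=38, |-52|=52 -> [12, 26, 38, 38, 52]
Stage 5 (OFFSET 3): 12+3=15, 26+3=29, 38+3=41, 38+3=41, 52+3=55 -> [15, 29, 41, 41, 55]
Stage 6 (SUM): sum[0..0]=15, sum[0..1]=44, sum[0..2]=85, sum[0..3]=126, sum[0..4]=181 -> [15, 44, 85, 126, 181]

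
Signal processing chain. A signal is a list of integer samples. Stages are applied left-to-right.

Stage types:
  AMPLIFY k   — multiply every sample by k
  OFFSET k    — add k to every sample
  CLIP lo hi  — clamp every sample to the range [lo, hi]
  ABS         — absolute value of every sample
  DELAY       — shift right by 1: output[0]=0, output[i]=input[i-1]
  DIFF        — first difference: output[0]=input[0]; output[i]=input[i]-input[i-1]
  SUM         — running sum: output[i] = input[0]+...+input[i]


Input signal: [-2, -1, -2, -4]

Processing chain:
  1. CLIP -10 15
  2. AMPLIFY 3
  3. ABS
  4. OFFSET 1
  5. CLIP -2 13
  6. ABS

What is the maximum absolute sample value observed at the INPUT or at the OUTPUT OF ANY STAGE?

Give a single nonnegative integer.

Input: [-2, -1, -2, -4] (max |s|=4)
Stage 1 (CLIP -10 15): clip(-2,-10,15)=-2, clip(-1,-10,15)=-1, clip(-2,-10,15)=-2, clip(-4,-10,15)=-4 -> [-2, -1, -2, -4] (max |s|=4)
Stage 2 (AMPLIFY 3): -2*3=-6, -1*3=-3, -2*3=-6, -4*3=-12 -> [-6, -3, -6, -12] (max |s|=12)
Stage 3 (ABS): |-6|=6, |-3|=3, |-6|=6, |-12|=12 -> [6, 3, 6, 12] (max |s|=12)
Stage 4 (OFFSET 1): 6+1=7, 3+1=4, 6+1=7, 12+1=13 -> [7, 4, 7, 13] (max |s|=13)
Stage 5 (CLIP -2 13): clip(7,-2,13)=7, clip(4,-2,13)=4, clip(7,-2,13)=7, clip(13,-2,13)=13 -> [7, 4, 7, 13] (max |s|=13)
Stage 6 (ABS): |7|=7, |4|=4, |7|=7, |13|=13 -> [7, 4, 7, 13] (max |s|=13)
Overall max amplitude: 13

Answer: 13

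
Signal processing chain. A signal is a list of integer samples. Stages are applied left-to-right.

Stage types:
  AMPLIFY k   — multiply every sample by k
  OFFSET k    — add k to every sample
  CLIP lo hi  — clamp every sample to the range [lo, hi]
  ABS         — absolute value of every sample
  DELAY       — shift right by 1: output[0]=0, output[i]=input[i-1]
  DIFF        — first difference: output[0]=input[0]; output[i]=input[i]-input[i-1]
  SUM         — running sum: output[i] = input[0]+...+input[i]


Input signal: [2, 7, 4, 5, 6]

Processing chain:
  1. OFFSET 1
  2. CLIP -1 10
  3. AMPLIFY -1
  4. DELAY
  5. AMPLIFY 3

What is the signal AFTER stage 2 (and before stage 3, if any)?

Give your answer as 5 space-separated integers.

Input: [2, 7, 4, 5, 6]
Stage 1 (OFFSET 1): 2+1=3, 7+1=8, 4+1=5, 5+1=6, 6+1=7 -> [3, 8, 5, 6, 7]
Stage 2 (CLIP -1 10): clip(3,-1,10)=3, clip(8,-1,10)=8, clip(5,-1,10)=5, clip(6,-1,10)=6, clip(7,-1,10)=7 -> [3, 8, 5, 6, 7]

Answer: 3 8 5 6 7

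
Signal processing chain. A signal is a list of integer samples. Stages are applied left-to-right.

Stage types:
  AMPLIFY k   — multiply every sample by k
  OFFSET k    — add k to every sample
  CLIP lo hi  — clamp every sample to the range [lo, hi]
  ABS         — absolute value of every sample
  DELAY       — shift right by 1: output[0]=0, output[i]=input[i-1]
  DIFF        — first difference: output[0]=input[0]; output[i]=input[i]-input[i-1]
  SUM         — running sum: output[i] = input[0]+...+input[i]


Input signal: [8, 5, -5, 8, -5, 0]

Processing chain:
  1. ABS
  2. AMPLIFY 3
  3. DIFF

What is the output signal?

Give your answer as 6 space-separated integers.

Input: [8, 5, -5, 8, -5, 0]
Stage 1 (ABS): |8|=8, |5|=5, |-5|=5, |8|=8, |-5|=5, |0|=0 -> [8, 5, 5, 8, 5, 0]
Stage 2 (AMPLIFY 3): 8*3=24, 5*3=15, 5*3=15, 8*3=24, 5*3=15, 0*3=0 -> [24, 15, 15, 24, 15, 0]
Stage 3 (DIFF): s[0]=24, 15-24=-9, 15-15=0, 24-15=9, 15-24=-9, 0-15=-15 -> [24, -9, 0, 9, -9, -15]

Answer: 24 -9 0 9 -9 -15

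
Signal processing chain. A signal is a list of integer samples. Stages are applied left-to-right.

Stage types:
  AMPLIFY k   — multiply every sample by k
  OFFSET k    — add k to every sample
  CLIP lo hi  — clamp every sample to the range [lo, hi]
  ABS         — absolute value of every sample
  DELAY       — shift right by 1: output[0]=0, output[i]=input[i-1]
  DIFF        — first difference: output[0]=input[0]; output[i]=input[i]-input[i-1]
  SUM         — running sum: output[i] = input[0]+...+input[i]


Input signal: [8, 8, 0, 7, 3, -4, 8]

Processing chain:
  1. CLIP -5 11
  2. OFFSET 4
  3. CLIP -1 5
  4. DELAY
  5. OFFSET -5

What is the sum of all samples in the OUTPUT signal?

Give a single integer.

Answer: -11

Derivation:
Input: [8, 8, 0, 7, 3, -4, 8]
Stage 1 (CLIP -5 11): clip(8,-5,11)=8, clip(8,-5,11)=8, clip(0,-5,11)=0, clip(7,-5,11)=7, clip(3,-5,11)=3, clip(-4,-5,11)=-4, clip(8,-5,11)=8 -> [8, 8, 0, 7, 3, -4, 8]
Stage 2 (OFFSET 4): 8+4=12, 8+4=12, 0+4=4, 7+4=11, 3+4=7, -4+4=0, 8+4=12 -> [12, 12, 4, 11, 7, 0, 12]
Stage 3 (CLIP -1 5): clip(12,-1,5)=5, clip(12,-1,5)=5, clip(4,-1,5)=4, clip(11,-1,5)=5, clip(7,-1,5)=5, clip(0,-1,5)=0, clip(12,-1,5)=5 -> [5, 5, 4, 5, 5, 0, 5]
Stage 4 (DELAY): [0, 5, 5, 4, 5, 5, 0] = [0, 5, 5, 4, 5, 5, 0] -> [0, 5, 5, 4, 5, 5, 0]
Stage 5 (OFFSET -5): 0+-5=-5, 5+-5=0, 5+-5=0, 4+-5=-1, 5+-5=0, 5+-5=0, 0+-5=-5 -> [-5, 0, 0, -1, 0, 0, -5]
Output sum: -11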